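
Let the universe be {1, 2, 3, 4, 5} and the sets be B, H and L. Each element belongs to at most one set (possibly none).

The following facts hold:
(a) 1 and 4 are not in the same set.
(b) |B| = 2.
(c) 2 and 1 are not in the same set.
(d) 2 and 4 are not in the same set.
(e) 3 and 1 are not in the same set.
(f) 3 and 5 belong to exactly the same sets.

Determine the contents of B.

B = {3, 5}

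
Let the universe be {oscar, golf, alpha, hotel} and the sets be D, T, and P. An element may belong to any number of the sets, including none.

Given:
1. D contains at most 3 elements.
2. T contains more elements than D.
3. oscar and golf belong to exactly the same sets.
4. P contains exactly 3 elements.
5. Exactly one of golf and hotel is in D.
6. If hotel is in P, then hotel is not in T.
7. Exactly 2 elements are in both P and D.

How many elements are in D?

2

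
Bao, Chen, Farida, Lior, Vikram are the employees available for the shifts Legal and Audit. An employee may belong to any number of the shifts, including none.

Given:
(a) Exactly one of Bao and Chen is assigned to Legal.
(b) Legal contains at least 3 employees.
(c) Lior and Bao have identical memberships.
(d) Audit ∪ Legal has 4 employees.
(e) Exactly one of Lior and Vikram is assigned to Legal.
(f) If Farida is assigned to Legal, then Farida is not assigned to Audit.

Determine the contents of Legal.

Legal = {Bao, Farida, Lior}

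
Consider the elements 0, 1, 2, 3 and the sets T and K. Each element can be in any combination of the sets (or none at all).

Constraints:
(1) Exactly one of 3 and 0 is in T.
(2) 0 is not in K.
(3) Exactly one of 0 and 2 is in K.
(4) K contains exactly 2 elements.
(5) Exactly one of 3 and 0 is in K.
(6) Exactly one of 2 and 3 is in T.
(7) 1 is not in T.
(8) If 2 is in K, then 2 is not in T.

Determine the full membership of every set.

T = {3}; K = {2, 3}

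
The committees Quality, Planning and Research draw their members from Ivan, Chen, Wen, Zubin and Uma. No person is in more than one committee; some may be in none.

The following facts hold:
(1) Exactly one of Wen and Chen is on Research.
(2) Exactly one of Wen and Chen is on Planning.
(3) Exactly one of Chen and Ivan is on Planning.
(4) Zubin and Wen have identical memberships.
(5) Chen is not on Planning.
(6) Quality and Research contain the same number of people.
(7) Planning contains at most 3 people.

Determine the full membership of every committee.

From (5): Chen ∉ Planning.
(2) (exactly one): Wen ∈ Planning.
(3) (exactly one): Ivan ∈ Planning.
(4): Zubin matches Wen: Zubin ∉ Quality.
(4): Zubin matches Wen: Zubin ∈ Planning.
(7): Planning already has 3, so the rest are out.
(1) (exactly one): Chen ∈ Research.
Suppose Uma ∉ Quality: no assignment then satisfies all the clues, so Uma ∈ Quality.

Quality = {Uma}; Planning = {Ivan, Wen, Zubin}; Research = {Chen}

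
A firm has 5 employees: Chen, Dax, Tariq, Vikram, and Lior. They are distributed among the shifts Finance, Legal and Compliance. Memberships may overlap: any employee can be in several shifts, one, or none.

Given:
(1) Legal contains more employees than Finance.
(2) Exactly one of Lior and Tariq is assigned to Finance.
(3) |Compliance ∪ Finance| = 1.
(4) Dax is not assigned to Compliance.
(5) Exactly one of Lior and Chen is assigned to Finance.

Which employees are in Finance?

Finance = {Lior}

From (4): Dax ∉ Compliance.
Suppose Chen ∈ Finance: no assignment then satisfies all the clues, so Chen ∉ Finance.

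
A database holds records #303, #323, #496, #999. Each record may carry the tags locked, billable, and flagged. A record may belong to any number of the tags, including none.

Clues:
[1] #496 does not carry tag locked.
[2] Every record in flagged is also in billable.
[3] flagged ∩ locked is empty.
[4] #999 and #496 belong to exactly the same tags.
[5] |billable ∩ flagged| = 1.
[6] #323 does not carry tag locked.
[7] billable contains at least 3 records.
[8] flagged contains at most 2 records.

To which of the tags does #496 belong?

From (1): #496 ∉ locked.
From (6): #323 ∉ locked.
(4): #999 matches #496: #999 ∉ locked.
Suppose #496 ∉ billable: no assignment then satisfies all the clues, so #496 ∈ billable.

#496: billable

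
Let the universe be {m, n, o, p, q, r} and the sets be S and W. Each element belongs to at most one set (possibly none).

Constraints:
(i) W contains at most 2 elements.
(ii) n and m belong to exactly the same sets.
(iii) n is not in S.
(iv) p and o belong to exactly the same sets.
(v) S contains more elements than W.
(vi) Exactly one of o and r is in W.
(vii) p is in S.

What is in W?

W = {r}

From (iii): n ∉ S.
From (vii): p ∈ S.
(ii): m matches n: m ∉ S.
(iv): o matches p: o ∈ S.
(vi) (exactly one): r ∈ W.
Suppose m ∈ W: no assignment then satisfies all the clues, so m ∉ W.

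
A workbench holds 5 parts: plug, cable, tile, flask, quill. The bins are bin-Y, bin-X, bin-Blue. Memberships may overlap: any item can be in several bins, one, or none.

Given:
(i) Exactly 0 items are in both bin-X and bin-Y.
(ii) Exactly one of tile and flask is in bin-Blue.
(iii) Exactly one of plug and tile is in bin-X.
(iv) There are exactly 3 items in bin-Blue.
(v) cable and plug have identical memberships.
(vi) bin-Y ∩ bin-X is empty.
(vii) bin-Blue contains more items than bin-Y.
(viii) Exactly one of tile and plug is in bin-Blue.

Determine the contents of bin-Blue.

bin-Blue = {cable, flask, plug}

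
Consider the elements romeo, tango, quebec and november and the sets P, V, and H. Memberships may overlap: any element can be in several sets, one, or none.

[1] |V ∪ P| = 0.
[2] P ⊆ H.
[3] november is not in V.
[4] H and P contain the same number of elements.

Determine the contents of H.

H = {}

From (3): november ∉ V.
Suppose romeo ∈ H: no assignment then satisfies all the clues, so romeo ∉ H.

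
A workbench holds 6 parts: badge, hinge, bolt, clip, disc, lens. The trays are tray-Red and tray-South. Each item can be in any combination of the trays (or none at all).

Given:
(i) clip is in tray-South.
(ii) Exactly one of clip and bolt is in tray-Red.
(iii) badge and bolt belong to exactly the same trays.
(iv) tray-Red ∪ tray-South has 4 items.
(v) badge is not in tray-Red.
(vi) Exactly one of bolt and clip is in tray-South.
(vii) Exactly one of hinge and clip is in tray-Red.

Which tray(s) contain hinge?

hinge: tray-South

From (i): clip ∈ tray-South.
From (v): badge ∉ tray-Red.
(iii): bolt matches badge: bolt ∉ tray-Red.
(vi) (exactly one): bolt ∉ tray-South.
(ii) (exactly one): clip ∈ tray-Red.
(iii): badge matches bolt: badge ∉ tray-South.
(vii) (exactly one): hinge ∉ tray-Red.
Suppose hinge ∉ tray-South: no assignment then satisfies all the clues, so hinge ∈ tray-South.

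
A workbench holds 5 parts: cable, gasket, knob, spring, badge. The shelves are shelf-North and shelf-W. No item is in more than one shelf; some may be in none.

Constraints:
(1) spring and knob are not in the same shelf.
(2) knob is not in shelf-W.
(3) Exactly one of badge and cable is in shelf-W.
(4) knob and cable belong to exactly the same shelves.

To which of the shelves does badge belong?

badge: shelf-W

From (2): knob ∉ shelf-W.
(4): cable matches knob: cable ∉ shelf-W.
(3) (exactly one): badge ∈ shelf-W.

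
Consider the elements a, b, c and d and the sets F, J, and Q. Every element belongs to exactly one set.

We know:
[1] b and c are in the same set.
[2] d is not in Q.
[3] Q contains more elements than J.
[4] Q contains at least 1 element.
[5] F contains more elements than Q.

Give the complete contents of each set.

F = {b, c, d}; J = {}; Q = {a}

From (2): d ∉ Q.
Suppose a ∈ F: no assignment then satisfies all the clues, so a ∉ F.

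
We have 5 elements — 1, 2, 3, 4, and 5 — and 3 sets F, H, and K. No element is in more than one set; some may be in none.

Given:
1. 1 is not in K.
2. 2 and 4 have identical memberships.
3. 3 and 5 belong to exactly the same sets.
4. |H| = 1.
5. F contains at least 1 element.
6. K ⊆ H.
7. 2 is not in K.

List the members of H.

H = {1}

From (1): 1 ∉ K.
From (7): 2 ∉ K.
(2): 4 matches 2: 4 ∉ K.
Suppose 1 ∉ H: no assignment then satisfies all the clues, so 1 ∈ H.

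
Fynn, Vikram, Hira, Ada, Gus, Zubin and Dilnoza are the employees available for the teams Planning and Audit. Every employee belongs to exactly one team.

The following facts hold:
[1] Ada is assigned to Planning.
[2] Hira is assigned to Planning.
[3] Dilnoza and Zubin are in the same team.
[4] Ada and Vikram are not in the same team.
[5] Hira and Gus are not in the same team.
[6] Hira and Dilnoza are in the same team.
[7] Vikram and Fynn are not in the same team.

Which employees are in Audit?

Audit = {Gus, Vikram}

From (1): Ada ∈ Planning.
From (2): Hira ∈ Planning.
(4): Vikram ∉ Planning.
(5): Gus ∉ Planning.
(6): Dilnoza matches Hira: Dilnoza ∈ Planning.
Only one team left: Vikram ∈ Audit.
Only one team left: Gus ∈ Audit.
(3): Zubin matches Dilnoza: Zubin ∈ Planning.
(7): Fynn ∉ Audit.
Only one team left: Fynn ∈ Planning.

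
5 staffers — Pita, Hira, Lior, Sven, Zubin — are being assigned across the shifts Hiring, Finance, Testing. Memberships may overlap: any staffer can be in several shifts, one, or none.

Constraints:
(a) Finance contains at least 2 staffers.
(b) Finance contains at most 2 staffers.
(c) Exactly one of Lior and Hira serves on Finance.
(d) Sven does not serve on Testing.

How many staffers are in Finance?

2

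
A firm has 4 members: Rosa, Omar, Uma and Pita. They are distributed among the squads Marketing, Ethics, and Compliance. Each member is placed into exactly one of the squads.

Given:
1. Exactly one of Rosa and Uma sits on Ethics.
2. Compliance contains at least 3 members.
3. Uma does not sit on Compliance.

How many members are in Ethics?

1

From (3): Uma ∉ Compliance.
(2): only 3 candidates remain for Compliance, so all are in.
(1) (exactly one): Uma ∈ Ethics.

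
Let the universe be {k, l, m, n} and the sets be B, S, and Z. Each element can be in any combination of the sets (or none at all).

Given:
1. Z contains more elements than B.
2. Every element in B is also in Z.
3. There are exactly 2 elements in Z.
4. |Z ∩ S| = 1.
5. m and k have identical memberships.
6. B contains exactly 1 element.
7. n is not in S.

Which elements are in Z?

Z = {l, n}

From (7): n ∉ S.
Suppose k ∈ Z: no assignment then satisfies all the clues, so k ∉ Z.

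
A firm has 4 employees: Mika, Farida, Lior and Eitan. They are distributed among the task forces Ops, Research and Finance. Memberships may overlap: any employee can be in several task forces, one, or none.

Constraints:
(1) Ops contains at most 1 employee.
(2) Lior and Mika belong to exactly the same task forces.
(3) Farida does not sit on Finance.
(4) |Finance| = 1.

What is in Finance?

Finance = {Eitan}

From (3): Farida ∉ Finance.
Suppose Mika ∈ Finance: no assignment then satisfies all the clues, so Mika ∉ Finance.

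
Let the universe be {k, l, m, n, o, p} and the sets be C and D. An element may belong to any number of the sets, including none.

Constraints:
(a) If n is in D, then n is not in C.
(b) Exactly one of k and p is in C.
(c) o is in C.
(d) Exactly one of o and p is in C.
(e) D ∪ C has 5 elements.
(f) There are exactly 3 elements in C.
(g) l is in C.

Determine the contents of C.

C = {k, l, o}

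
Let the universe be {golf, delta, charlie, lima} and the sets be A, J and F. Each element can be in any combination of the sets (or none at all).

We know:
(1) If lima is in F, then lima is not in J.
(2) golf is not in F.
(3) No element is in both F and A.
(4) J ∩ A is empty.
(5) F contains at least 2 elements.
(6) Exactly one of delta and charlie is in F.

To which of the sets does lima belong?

lima: F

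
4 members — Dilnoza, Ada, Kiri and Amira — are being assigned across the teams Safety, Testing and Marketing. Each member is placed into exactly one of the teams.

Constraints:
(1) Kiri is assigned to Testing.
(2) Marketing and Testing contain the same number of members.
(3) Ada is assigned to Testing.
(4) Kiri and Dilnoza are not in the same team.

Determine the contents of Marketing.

Marketing = {Amira, Dilnoza}

From (1): Kiri ∈ Testing.
From (3): Ada ∈ Testing.
(4): Dilnoza ∉ Testing.
Suppose Dilnoza ∉ Marketing: no assignment then satisfies all the clues, so Dilnoza ∈ Marketing.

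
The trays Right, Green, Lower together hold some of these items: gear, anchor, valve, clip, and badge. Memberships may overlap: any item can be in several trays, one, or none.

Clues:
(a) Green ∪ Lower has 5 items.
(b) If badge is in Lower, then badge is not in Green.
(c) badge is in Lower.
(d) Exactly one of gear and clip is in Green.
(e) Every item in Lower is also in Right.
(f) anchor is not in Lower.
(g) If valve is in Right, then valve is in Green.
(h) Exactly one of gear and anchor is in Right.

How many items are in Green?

3

From (c): badge ∈ Lower.
From (f): anchor ∉ Lower.
(b): badge ∉ Green.
(e) with badge ∈ Lower: badge ∈ Right.
Suppose anchor ∉ Green: no assignment then satisfies all the clues, so anchor ∈ Green.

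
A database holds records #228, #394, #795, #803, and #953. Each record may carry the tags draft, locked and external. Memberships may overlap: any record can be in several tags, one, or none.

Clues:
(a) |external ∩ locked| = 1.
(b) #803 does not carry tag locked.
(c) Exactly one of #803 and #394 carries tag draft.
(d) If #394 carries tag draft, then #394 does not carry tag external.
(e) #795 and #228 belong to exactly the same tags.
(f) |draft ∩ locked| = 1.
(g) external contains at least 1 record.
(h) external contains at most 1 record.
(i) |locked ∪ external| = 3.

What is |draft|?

2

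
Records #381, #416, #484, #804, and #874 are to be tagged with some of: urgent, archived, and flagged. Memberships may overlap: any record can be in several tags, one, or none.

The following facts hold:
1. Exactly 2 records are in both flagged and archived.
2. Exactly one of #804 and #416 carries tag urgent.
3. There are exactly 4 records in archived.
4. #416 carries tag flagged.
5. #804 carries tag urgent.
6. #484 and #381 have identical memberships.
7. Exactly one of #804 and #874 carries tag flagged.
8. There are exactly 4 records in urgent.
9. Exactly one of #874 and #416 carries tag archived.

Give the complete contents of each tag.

urgent = {#381, #484, #804, #874}; archived = {#381, #416, #484, #804}; flagged = {#416, #804}

From (4): #416 ∈ flagged.
From (5): #804 ∈ urgent.
(2) (exactly one): #416 ∉ urgent.
(8): only 4 candidates remain for urgent, so all are in.
Suppose #381 ∉ archived: no assignment then satisfies all the clues, so #381 ∈ archived.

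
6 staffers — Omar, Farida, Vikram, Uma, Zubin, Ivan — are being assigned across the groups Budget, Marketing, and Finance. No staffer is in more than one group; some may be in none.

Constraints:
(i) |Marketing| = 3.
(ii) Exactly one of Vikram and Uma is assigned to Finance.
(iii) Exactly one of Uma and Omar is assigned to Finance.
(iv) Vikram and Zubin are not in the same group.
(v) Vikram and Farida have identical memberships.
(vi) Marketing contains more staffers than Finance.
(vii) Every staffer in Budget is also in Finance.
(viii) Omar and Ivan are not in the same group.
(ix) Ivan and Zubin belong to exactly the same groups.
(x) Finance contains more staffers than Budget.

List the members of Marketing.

Marketing = {Farida, Omar, Vikram}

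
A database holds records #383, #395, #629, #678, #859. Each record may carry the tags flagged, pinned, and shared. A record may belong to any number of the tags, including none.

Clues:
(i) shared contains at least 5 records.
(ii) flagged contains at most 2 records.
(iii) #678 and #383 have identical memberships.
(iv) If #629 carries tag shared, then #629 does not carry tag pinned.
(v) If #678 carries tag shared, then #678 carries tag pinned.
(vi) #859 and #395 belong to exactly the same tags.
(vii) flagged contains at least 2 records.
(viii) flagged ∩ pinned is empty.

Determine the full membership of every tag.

flagged = {#395, #859}; pinned = {#383, #678}; shared = {#383, #395, #629, #678, #859}

(i): only 5 candidates remain for shared, so all are in.
(iv): #629 ∉ pinned.
(v): #678 ∈ pinned.
(viii) (disjoint): #678 ∉ flagged.
(iii): #383 matches #678: #383 ∉ flagged.
(iii): #383 matches #678: #383 ∈ pinned.
Suppose #395 ∉ flagged: no assignment then satisfies all the clues, so #395 ∈ flagged.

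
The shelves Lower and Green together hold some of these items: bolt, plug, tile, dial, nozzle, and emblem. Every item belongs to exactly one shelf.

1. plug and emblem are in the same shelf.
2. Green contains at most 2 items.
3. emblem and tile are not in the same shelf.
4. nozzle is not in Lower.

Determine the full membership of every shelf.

Lower = {bolt, dial, emblem, plug}; Green = {nozzle, tile}

From (4): nozzle ∉ Lower.
Only one shelf left: nozzle ∈ Green.
Suppose bolt ∉ Lower: no assignment then satisfies all the clues, so bolt ∈ Lower.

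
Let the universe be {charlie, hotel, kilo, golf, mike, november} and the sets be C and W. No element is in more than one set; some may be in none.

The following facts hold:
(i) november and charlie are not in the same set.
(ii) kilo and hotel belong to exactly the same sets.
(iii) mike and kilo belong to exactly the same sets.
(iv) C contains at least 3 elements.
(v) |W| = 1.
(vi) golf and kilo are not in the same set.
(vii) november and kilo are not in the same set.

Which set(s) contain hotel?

hotel: C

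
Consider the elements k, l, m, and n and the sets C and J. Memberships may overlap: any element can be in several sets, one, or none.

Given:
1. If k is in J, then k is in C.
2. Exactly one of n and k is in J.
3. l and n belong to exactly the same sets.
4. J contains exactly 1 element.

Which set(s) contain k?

k: C, J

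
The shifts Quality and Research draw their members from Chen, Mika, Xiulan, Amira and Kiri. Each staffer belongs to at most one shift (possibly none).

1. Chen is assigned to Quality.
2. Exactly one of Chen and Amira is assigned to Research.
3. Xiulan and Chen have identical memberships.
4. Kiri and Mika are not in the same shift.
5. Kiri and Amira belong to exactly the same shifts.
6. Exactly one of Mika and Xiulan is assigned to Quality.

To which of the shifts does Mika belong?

From (1): Chen ∈ Quality.
(2) (exactly one): Amira ∈ Research.
(3): Xiulan matches Chen: Xiulan ∈ Quality.
(5): Kiri matches Amira: Kiri ∉ Quality.
(5): Kiri matches Amira: Kiri ∈ Research.
(6) (exactly one): Mika ∉ Quality.
(4): Mika ∉ Research.

Mika: none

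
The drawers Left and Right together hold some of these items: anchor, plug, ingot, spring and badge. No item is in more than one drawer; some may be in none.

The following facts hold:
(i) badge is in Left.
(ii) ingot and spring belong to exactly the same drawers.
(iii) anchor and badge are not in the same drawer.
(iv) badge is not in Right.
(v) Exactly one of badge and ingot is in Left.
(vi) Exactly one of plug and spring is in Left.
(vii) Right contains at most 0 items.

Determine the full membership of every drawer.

Left = {badge, plug}; Right = {}

From (i): badge ∈ Left.
(iii): anchor ∉ Left.
(v) (exactly one): ingot ∉ Left.
(vii): Right already has 0, so the rest are out.
(ii): spring matches ingot: spring ∉ Left.
(vi) (exactly one): plug ∈ Left.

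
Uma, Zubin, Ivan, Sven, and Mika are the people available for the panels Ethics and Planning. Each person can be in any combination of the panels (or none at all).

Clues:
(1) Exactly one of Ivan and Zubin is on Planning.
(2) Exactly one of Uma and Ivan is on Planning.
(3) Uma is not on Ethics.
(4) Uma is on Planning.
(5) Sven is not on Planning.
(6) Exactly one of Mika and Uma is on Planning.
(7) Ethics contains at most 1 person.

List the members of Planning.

Planning = {Uma, Zubin}

From (3): Uma ∉ Ethics.
From (4): Uma ∈ Planning.
From (5): Sven ∉ Planning.
(2) (exactly one): Ivan ∉ Planning.
(6) (exactly one): Mika ∉ Planning.
(1) (exactly one): Zubin ∈ Planning.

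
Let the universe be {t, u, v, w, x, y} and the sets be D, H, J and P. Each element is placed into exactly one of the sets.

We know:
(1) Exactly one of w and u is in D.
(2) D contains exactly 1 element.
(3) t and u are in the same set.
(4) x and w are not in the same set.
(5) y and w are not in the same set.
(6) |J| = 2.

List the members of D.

D = {w}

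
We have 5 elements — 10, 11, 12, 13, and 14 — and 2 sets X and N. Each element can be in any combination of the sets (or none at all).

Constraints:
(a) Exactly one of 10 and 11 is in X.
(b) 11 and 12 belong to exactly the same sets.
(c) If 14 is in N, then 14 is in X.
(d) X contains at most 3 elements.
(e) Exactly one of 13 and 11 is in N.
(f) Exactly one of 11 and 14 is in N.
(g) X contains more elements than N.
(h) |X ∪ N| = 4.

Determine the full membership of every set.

X = {11, 12, 14}; N = {13, 14}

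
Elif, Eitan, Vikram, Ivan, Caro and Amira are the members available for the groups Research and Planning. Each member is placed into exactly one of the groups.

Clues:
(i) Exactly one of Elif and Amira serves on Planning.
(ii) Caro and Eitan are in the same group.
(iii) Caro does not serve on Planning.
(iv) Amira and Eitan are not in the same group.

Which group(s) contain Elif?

Elif: Research

From (iii): Caro ∉ Planning.
(ii): Eitan matches Caro: Eitan ∉ Planning.
Only one group left: Eitan ∈ Research.
Only one group left: Caro ∈ Research.
(iv): Amira ∉ Research.
Only one group left: Amira ∈ Planning.
(i) (exactly one): Elif ∉ Planning.
Only one group left: Elif ∈ Research.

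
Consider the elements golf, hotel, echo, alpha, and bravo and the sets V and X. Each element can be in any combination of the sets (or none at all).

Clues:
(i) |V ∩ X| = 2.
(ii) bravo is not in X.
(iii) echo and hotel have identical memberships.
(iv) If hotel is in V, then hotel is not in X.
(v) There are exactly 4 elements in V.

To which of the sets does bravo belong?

From (ii): bravo ∉ X.
Suppose bravo ∈ V: no assignment then satisfies all the clues, so bravo ∉ V.

bravo: none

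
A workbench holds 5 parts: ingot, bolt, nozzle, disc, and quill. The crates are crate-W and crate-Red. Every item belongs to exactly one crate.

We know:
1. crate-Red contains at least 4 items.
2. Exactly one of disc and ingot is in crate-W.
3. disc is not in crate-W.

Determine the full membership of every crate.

crate-W = {ingot}; crate-Red = {bolt, disc, nozzle, quill}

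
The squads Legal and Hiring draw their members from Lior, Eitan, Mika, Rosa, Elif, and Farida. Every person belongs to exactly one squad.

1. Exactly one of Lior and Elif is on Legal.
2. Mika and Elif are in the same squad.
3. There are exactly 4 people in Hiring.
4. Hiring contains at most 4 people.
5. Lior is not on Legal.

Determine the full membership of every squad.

Legal = {Elif, Mika}; Hiring = {Eitan, Farida, Lior, Rosa}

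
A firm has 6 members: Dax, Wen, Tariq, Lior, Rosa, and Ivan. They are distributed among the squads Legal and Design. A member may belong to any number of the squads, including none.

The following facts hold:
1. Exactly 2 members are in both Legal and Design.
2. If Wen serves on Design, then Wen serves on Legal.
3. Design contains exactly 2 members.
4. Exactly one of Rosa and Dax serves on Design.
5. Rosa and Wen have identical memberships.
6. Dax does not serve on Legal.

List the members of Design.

Design = {Rosa, Wen}

From (6): Dax ∉ Legal.
Suppose Dax ∈ Design: no assignment then satisfies all the clues, so Dax ∉ Design.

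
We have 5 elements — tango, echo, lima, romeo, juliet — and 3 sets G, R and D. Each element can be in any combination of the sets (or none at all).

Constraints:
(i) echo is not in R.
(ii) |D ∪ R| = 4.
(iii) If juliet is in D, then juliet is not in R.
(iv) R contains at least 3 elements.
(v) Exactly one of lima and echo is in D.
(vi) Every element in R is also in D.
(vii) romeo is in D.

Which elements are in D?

D = {juliet, lima, romeo, tango}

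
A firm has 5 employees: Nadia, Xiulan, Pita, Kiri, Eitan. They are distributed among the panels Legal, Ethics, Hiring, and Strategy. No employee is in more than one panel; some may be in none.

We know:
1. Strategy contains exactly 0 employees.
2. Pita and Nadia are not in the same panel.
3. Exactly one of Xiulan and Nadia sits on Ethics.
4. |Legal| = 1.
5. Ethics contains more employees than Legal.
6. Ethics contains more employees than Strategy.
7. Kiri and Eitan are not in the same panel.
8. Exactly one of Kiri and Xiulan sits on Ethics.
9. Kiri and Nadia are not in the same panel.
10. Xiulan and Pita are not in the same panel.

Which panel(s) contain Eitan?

(1): Strategy already has 0, so the rest are out.
Suppose Eitan ∈ Legal: no assignment then satisfies all the clues, so Eitan ∉ Legal.

Eitan: Ethics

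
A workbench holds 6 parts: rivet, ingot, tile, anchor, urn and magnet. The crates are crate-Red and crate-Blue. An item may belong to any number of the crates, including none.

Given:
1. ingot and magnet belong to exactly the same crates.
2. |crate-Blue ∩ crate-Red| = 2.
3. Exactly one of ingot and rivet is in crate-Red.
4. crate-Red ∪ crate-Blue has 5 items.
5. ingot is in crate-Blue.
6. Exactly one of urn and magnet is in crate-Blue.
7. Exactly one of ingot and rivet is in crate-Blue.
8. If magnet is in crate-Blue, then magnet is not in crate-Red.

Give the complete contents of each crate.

crate-Red = {anchor, rivet, tile}; crate-Blue = {anchor, ingot, magnet, tile}

From (5): ingot ∈ crate-Blue.
(1): magnet matches ingot: magnet ∈ crate-Blue.
(6) (exactly one): urn ∉ crate-Blue.
(7) (exactly one): rivet ∉ crate-Blue.
(8): magnet ∉ crate-Red.
(1): ingot matches magnet: ingot ∉ crate-Red.
(3) (exactly one): rivet ∈ crate-Red.
Suppose tile ∉ crate-Red: no assignment then satisfies all the clues, so tile ∈ crate-Red.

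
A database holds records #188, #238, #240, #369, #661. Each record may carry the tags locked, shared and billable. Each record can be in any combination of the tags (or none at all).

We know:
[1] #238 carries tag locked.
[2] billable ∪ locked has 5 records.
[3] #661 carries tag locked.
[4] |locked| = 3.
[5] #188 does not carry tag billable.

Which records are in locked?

locked = {#188, #238, #661}

From (1): #238 ∈ locked.
From (3): #661 ∈ locked.
From (5): #188 ∉ billable.
Suppose #188 ∉ locked: no assignment then satisfies all the clues, so #188 ∈ locked.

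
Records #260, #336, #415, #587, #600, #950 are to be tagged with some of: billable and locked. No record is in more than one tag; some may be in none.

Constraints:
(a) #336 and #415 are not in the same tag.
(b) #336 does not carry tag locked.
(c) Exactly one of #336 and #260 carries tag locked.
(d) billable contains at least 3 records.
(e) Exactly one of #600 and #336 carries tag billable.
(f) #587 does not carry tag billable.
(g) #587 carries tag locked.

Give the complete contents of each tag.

From (b): #336 ∉ locked.
From (f): #587 ∉ billable.
From (g): #587 ∈ locked.
(c) (exactly one): #260 ∈ locked.
Suppose #336 ∈ billable: no assignment then satisfies all the clues, so #336 ∉ billable.

billable = {#415, #600, #950}; locked = {#260, #587}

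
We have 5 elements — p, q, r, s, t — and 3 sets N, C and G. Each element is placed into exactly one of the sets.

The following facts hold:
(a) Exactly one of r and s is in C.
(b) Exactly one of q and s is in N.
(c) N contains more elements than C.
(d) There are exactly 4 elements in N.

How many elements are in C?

1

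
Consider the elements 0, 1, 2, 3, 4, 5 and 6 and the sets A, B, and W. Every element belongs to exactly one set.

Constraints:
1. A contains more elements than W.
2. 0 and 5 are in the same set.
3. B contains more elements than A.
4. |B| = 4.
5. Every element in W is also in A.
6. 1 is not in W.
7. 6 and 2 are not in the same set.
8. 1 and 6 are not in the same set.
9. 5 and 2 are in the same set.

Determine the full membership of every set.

A = {3, 4, 6}; B = {0, 1, 2, 5}; W = {}

From (6): 1 ∉ W.
Suppose 0 ∈ A: no assignment then satisfies all the clues, so 0 ∉ A.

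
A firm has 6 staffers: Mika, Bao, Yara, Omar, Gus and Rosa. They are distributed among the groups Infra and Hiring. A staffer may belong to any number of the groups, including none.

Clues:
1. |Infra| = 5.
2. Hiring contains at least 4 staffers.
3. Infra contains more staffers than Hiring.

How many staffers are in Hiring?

4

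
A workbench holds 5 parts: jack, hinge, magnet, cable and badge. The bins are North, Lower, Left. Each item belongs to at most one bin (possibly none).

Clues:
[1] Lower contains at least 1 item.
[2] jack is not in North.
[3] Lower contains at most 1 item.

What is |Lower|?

1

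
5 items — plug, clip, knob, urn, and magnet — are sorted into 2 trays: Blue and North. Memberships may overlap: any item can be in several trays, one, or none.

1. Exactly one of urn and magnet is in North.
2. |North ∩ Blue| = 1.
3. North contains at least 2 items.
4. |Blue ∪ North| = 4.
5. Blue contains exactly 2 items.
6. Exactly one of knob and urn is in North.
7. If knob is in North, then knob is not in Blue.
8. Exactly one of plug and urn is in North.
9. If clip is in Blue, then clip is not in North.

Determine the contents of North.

North = {knob, magnet, plug}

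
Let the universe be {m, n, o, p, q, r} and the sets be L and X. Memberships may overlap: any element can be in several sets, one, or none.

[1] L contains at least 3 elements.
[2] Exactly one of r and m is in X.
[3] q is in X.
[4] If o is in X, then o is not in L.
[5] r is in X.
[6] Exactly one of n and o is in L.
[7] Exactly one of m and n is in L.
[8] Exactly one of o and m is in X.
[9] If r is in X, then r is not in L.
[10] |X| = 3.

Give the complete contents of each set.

L = {n, p, q}; X = {o, q, r}

From (3): q ∈ X.
From (5): r ∈ X.
(2) (exactly one): m ∉ X.
(8) (exactly one): o ∈ X.
(9): r ∉ L.
(10): X already has 3, so the rest are out.
(4): o ∉ L.
(6) (exactly one): n ∈ L.
(7) (exactly one): m ∉ L.
(1): only 3 candidates remain for L, so all are in.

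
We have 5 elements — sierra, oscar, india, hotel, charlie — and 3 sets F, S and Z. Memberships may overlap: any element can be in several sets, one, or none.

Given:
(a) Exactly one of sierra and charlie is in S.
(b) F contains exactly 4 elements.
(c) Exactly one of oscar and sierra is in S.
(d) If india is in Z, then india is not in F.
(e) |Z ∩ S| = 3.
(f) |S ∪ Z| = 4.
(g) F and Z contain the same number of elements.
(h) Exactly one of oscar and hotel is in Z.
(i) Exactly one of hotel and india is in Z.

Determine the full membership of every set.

F = {charlie, hotel, oscar, sierra}; S = {charlie, india, oscar}; Z = {charlie, india, oscar, sierra}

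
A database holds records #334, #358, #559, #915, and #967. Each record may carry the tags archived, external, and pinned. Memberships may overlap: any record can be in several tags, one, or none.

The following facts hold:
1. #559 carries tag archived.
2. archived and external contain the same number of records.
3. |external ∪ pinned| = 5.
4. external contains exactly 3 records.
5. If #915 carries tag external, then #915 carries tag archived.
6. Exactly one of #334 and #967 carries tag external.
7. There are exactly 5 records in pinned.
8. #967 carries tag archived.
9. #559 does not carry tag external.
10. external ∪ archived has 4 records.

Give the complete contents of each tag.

archived = {#559, #915, #967}; external = {#358, #915, #967}; pinned = {#334, #358, #559, #915, #967}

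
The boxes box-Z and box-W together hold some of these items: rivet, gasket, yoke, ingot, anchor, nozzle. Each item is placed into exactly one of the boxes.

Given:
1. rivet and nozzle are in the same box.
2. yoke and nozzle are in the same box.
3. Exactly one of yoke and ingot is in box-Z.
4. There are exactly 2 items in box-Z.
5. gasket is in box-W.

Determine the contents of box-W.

box-W = {gasket, nozzle, rivet, yoke}

From (5): gasket ∈ box-W.
Suppose rivet ∉ box-W: no assignment then satisfies all the clues, so rivet ∈ box-W.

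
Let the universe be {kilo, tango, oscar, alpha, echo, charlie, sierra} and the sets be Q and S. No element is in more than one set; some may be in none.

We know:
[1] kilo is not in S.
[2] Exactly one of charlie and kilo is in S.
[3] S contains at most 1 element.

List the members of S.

From (1): kilo ∉ S.
(2) (exactly one): charlie ∈ S.
(3): S already has 1, so the rest are out.

S = {charlie}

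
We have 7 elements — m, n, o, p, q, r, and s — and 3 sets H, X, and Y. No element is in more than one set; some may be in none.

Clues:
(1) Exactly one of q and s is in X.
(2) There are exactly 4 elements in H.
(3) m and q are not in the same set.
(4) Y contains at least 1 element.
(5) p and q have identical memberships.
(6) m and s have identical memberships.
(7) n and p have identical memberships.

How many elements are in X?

2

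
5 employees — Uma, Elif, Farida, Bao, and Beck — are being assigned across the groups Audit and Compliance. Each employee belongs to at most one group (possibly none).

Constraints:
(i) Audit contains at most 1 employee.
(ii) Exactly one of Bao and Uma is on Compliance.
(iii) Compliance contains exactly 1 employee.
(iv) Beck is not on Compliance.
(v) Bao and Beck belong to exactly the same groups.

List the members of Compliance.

Compliance = {Uma}

From (iv): Beck ∉ Compliance.
(v): Bao matches Beck: Bao ∉ Compliance.
(ii) (exactly one): Uma ∈ Compliance.
(iii): Compliance already has 1, so the rest are out.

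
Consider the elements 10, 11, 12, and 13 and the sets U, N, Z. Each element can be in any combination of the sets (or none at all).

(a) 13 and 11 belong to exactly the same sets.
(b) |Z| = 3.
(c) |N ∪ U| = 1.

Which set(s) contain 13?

13: Z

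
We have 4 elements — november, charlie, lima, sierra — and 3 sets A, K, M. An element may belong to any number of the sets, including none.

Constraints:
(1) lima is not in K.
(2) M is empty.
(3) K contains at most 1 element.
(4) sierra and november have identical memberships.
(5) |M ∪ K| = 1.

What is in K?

K = {charlie}

From (1): lima ∉ K.
(2): M already has 0, so the rest are out.
Suppose november ∈ K: no assignment then satisfies all the clues, so november ∉ K.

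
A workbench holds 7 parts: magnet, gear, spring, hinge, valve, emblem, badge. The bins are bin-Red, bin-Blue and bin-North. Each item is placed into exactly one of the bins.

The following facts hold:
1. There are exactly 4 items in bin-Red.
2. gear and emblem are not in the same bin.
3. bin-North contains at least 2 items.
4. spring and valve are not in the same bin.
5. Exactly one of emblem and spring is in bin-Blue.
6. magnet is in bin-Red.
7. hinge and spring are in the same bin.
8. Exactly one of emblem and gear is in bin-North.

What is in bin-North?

bin-North = {gear, valve}

From (6): magnet ∈ bin-Red.
Suppose gear ∉ bin-North: no assignment then satisfies all the clues, so gear ∈ bin-North.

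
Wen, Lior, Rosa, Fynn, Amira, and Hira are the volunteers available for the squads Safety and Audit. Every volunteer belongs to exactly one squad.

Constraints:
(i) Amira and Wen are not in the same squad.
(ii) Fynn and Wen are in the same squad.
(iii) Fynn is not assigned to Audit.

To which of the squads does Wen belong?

From (iii): Fynn ∉ Audit.
(ii): Wen matches Fynn: Wen ∉ Audit.
Only one squad left: Wen ∈ Safety.
Only one squad left: Fynn ∈ Safety.
(i): Amira ∉ Safety.
Only one squad left: Amira ∈ Audit.

Wen: Safety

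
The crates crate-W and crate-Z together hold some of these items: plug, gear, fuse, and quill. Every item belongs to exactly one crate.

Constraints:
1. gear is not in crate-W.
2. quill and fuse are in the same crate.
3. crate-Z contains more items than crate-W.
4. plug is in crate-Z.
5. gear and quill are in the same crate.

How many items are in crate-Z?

4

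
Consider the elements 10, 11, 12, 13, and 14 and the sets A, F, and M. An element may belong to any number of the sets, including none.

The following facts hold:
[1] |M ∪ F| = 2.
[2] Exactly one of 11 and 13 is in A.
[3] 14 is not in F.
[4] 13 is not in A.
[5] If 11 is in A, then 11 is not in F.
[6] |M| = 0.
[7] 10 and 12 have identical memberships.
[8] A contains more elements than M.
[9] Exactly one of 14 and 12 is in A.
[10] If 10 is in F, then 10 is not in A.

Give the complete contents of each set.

A = {11, 14}; F = {10, 12}; M = {}

From (3): 14 ∉ F.
From (4): 13 ∉ A.
(2) (exactly one): 11 ∈ A.
(5): 11 ∉ F.
(6): M already has 0, so the rest are out.
Suppose 10 ∈ A: no assignment then satisfies all the clues, so 10 ∉ A.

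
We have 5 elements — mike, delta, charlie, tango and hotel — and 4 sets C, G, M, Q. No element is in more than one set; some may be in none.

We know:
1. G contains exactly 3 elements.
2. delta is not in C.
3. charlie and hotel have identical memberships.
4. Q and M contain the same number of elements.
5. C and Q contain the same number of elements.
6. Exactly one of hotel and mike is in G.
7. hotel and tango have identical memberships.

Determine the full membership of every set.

C = {}; G = {charlie, hotel, tango}; M = {}; Q = {}

From (2): delta ∉ C.
Suppose mike ∈ C: no assignment then satisfies all the clues, so mike ∉ C.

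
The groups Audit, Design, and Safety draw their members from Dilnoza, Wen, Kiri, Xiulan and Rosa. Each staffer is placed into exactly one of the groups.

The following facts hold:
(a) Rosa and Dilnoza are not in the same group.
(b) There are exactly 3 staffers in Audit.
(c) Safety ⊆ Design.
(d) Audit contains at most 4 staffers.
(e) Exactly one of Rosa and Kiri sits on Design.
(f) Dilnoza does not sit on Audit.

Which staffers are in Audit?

Audit = {Rosa, Wen, Xiulan}

From (f): Dilnoza ∉ Audit.
Suppose Wen ∉ Audit: no assignment then satisfies all the clues, so Wen ∈ Audit.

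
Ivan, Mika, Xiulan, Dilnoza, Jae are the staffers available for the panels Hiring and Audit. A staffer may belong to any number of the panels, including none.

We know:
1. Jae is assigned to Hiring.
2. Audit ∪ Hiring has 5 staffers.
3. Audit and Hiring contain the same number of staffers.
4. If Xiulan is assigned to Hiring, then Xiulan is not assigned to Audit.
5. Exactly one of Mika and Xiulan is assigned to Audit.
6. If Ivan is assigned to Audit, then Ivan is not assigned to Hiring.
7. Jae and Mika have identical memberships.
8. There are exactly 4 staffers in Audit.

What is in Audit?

Audit = {Dilnoza, Ivan, Jae, Mika}

From (1): Jae ∈ Hiring.
(7): Mika matches Jae: Mika ∈ Hiring.
Suppose Ivan ∉ Audit: no assignment then satisfies all the clues, so Ivan ∈ Audit.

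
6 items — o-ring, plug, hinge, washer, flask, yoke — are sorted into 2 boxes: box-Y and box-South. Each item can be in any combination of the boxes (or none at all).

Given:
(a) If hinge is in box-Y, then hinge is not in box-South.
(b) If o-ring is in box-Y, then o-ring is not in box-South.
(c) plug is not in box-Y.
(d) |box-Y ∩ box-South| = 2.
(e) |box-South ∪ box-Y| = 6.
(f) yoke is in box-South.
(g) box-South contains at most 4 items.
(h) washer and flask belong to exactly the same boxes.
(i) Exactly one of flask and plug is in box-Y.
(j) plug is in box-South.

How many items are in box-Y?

4

From (c): plug ∉ box-Y.
From (f): yoke ∈ box-South.
From (j): plug ∈ box-South.
(i) (exactly one): flask ∈ box-Y.
(h): washer matches flask: washer ∈ box-Y.
Suppose o-ring ∉ box-Y: no assignment then satisfies all the clues, so o-ring ∈ box-Y.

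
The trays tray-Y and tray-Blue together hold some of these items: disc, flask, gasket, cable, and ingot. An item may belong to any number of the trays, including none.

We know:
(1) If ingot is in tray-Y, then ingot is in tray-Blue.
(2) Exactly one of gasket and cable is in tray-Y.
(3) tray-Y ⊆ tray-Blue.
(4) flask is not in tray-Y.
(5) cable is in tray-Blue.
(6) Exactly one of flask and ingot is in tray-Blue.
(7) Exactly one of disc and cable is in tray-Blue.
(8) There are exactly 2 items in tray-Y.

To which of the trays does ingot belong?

ingot: tray-Blue, tray-Y

From (4): flask ∉ tray-Y.
From (5): cable ∈ tray-Blue.
(7) (exactly one): disc ∉ tray-Blue.
(3) contrapositive: disc ∉ tray-Y.
Suppose ingot ∉ tray-Y: no assignment then satisfies all the clues, so ingot ∈ tray-Y.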